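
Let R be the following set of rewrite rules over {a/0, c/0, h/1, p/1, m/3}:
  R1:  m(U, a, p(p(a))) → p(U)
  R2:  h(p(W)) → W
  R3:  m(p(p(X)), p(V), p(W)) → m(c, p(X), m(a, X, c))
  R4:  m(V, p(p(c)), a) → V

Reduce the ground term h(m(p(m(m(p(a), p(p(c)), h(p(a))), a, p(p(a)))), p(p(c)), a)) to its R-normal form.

p(p(a))

1. h(m(p(m(m(p(a), p(p(c)), h(p(a))), a, p(p(a)))), p(p(c)), a))  →  h(p(m(m(p(a), p(p(c)), h(p(a))), a, p(p(a)))))   [R4 at 1]
2. h(p(m(m(p(a), p(p(c)), h(p(a))), a, p(p(a)))))  →  m(m(p(a), p(p(c)), h(p(a))), a, p(p(a)))   [R2 at ε]
3. m(m(p(a), p(p(c)), h(p(a))), a, p(p(a)))  →  p(m(p(a), p(p(c)), h(p(a))))   [R1 at ε]
4. p(m(p(a), p(p(c)), h(p(a))))  →  p(m(p(a), p(p(c)), a))   [R2 at 1.3]
5. p(m(p(a), p(p(c)), a))  →  p(p(a))   [R4 at 1]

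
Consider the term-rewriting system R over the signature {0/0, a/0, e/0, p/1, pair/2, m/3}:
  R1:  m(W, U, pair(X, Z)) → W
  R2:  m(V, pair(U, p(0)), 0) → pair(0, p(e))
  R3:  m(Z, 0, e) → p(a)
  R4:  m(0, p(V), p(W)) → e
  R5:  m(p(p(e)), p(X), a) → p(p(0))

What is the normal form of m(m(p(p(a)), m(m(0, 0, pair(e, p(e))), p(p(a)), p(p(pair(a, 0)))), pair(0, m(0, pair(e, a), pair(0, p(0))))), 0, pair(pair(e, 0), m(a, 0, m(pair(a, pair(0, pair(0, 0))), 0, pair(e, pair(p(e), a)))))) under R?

1. m(m(p(p(a)), m(m(0, 0, pair(e, p(e))), p(p(a)), p(p(pair(a, 0)))), pair(0, m(0, pair(e, a), pair(0, p(0))))), 0, pair(pair(e, 0), m(a, 0, m(pair(a, pair(0, pair(0, 0))), 0, pair(e, pair(p(e), a))))))  →  m(p(p(a)), m(m(0, 0, pair(e, p(e))), p(p(a)), p(p(pair(a, 0)))), pair(0, m(0, pair(e, a), pair(0, p(0)))))   [R1 at ε]
2. m(p(p(a)), m(m(0, 0, pair(e, p(e))), p(p(a)), p(p(pair(a, 0)))), pair(0, m(0, pair(e, a), pair(0, p(0)))))  →  p(p(a))   [R1 at ε]

p(p(a))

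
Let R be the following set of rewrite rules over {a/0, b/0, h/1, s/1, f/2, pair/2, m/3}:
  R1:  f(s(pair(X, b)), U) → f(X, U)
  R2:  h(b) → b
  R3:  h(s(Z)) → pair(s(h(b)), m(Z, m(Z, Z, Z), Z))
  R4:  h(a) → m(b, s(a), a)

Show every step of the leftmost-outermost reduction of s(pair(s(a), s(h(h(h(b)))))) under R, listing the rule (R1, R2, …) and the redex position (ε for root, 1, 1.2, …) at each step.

1. s(pair(s(a), s(h(h(h(b))))))  →  s(pair(s(a), s(h(h(b)))))   [R2 at 1.2.1.1.1]
2. s(pair(s(a), s(h(h(b)))))  →  s(pair(s(a), s(h(b))))   [R2 at 1.2.1.1]
3. s(pair(s(a), s(h(b))))  →  s(pair(s(a), s(b)))   [R2 at 1.2.1]

s(pair(s(a), s(b)))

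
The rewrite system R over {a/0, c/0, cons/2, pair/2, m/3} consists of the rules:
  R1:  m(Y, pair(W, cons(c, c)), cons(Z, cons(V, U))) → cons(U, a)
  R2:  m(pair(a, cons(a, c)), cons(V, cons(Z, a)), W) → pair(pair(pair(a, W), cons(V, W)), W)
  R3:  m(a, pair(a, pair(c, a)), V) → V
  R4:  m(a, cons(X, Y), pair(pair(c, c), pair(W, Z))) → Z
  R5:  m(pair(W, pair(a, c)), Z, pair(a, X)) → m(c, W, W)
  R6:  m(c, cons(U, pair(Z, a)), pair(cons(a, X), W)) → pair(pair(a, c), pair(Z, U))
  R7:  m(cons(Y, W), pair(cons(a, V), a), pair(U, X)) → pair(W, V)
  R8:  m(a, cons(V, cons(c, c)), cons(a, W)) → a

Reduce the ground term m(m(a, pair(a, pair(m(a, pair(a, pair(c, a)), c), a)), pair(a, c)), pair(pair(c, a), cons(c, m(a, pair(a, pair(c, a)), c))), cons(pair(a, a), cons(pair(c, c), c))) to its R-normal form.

cons(c, a)

1. m(m(a, pair(a, pair(m(a, pair(a, pair(c, a)), c), a)), pair(a, c)), pair(pair(c, a), cons(c, m(a, pair(a, pair(c, a)), c))), cons(pair(a, a), cons(pair(c, c), c)))  →  m(m(a, pair(a, pair(c, a)), pair(a, c)), pair(pair(c, a), cons(c, m(a, pair(a, pair(c, a)), c))), cons(pair(a, a), cons(pair(c, c), c)))   [R3 at 1.2.2.1]
2. m(m(a, pair(a, pair(c, a)), pair(a, c)), pair(pair(c, a), cons(c, m(a, pair(a, pair(c, a)), c))), cons(pair(a, a), cons(pair(c, c), c)))  →  m(pair(a, c), pair(pair(c, a), cons(c, m(a, pair(a, pair(c, a)), c))), cons(pair(a, a), cons(pair(c, c), c)))   [R3 at 1]
3. m(pair(a, c), pair(pair(c, a), cons(c, m(a, pair(a, pair(c, a)), c))), cons(pair(a, a), cons(pair(c, c), c)))  →  m(pair(a, c), pair(pair(c, a), cons(c, c)), cons(pair(a, a), cons(pair(c, c), c)))   [R3 at 2.2.2]
4. m(pair(a, c), pair(pair(c, a), cons(c, c)), cons(pair(a, a), cons(pair(c, c), c)))  →  cons(c, a)   [R1 at ε]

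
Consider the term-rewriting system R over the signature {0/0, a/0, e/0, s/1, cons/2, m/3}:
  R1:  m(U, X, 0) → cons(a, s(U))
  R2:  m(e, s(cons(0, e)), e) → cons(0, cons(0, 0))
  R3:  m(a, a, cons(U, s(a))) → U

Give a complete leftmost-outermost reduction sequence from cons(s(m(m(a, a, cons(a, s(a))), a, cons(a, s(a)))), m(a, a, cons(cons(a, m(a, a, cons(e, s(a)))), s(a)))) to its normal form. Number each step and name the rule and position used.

1. cons(s(m(m(a, a, cons(a, s(a))), a, cons(a, s(a)))), m(a, a, cons(cons(a, m(a, a, cons(e, s(a)))), s(a))))  →  cons(s(m(a, a, cons(a, s(a)))), m(a, a, cons(cons(a, m(a, a, cons(e, s(a)))), s(a))))   [R3 at 1.1.1]
2. cons(s(m(a, a, cons(a, s(a)))), m(a, a, cons(cons(a, m(a, a, cons(e, s(a)))), s(a))))  →  cons(s(a), m(a, a, cons(cons(a, m(a, a, cons(e, s(a)))), s(a))))   [R3 at 1.1]
3. cons(s(a), m(a, a, cons(cons(a, m(a, a, cons(e, s(a)))), s(a))))  →  cons(s(a), cons(a, m(a, a, cons(e, s(a)))))   [R3 at 2]
4. cons(s(a), cons(a, m(a, a, cons(e, s(a)))))  →  cons(s(a), cons(a, e))   [R3 at 2.2]

cons(s(a), cons(a, e))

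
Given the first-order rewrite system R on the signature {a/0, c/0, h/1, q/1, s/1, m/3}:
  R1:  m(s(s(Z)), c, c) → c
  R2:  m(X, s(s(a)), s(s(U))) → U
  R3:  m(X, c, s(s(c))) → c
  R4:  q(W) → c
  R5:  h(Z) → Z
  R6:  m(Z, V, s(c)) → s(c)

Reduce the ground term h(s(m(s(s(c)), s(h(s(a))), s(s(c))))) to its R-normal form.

1. h(s(m(s(s(c)), s(h(s(a))), s(s(c)))))  →  s(m(s(s(c)), s(h(s(a))), s(s(c))))   [R5 at ε]
2. s(m(s(s(c)), s(h(s(a))), s(s(c))))  →  s(m(s(s(c)), s(s(a)), s(s(c))))   [R5 at 1.2.1]
3. s(m(s(s(c)), s(s(a)), s(s(c))))  →  s(c)   [R2 at 1]

s(c)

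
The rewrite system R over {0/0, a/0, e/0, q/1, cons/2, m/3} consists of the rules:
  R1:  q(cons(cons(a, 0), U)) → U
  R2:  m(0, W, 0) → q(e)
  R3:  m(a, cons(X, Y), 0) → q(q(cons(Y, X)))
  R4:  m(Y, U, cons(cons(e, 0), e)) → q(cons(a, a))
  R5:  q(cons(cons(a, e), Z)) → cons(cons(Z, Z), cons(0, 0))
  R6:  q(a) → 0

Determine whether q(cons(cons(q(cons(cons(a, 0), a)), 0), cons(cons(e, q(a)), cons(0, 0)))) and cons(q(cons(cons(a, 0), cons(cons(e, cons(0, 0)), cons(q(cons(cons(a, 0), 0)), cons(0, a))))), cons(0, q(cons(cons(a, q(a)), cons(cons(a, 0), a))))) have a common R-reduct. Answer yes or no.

Reduce t₁ = q(cons(cons(q(cons(cons(a, 0), a)), 0), cons(cons(e, q(a)), cons(0, 0)))):
1. q(cons(cons(q(cons(cons(a, 0), a)), 0), cons(cons(e, q(a)), cons(0, 0))))  →  q(cons(cons(a, 0), cons(cons(e, q(a)), cons(0, 0))))   [R1 at 1.1.1]
2. q(cons(cons(a, 0), cons(cons(e, q(a)), cons(0, 0))))  →  cons(cons(e, q(a)), cons(0, 0))   [R1 at ε]
3. cons(cons(e, q(a)), cons(0, 0))  →  cons(cons(e, 0), cons(0, 0))   [R6 at 1.2]

Reduce t₂ = cons(q(cons(cons(a, 0), cons(cons(e, cons(0, 0)), cons(q(cons(cons(a, 0), 0)), cons(0, a))))), cons(0, q(cons(cons(a, q(a)), cons(cons(a, 0), a))))):
1. cons(q(cons(cons(a, 0), cons(cons(e, cons(0, 0)), cons(q(cons(cons(a, 0), 0)), cons(0, a))))), cons(0, q(cons(cons(a, q(a)), cons(cons(a, 0), a)))))  →  cons(cons(cons(e, cons(0, 0)), cons(q(cons(cons(a, 0), 0)), cons(0, a))), cons(0, q(cons(cons(a, q(a)), cons(cons(a, 0), a)))))   [R1 at 1]
2. cons(cons(cons(e, cons(0, 0)), cons(q(cons(cons(a, 0), 0)), cons(0, a))), cons(0, q(cons(cons(a, q(a)), cons(cons(a, 0), a)))))  →  cons(cons(cons(e, cons(0, 0)), cons(0, cons(0, a))), cons(0, q(cons(cons(a, q(a)), cons(cons(a, 0), a)))))   [R1 at 1.2.1]
3. cons(cons(cons(e, cons(0, 0)), cons(0, cons(0, a))), cons(0, q(cons(cons(a, q(a)), cons(cons(a, 0), a)))))  →  cons(cons(cons(e, cons(0, 0)), cons(0, cons(0, a))), cons(0, q(cons(cons(a, 0), cons(cons(a, 0), a)))))   [R6 at 2.2.1.1.2]
4. cons(cons(cons(e, cons(0, 0)), cons(0, cons(0, a))), cons(0, q(cons(cons(a, 0), cons(cons(a, 0), a)))))  →  cons(cons(cons(e, cons(0, 0)), cons(0, cons(0, a))), cons(0, cons(cons(a, 0), a)))   [R1 at 2.2]

no — NF(t₁) = cons(cons(e, 0), cons(0, 0)), NF(t₂) = cons(cons(cons(e, cons(0, 0)), cons(0, cons(0, a))), cons(0, cons(cons(a, 0), a)))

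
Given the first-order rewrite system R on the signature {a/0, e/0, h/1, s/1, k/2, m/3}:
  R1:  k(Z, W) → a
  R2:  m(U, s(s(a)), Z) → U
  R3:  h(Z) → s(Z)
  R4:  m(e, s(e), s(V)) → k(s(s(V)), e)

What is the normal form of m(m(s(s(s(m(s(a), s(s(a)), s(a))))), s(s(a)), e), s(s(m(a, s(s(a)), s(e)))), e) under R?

s(s(s(s(a))))

1. m(m(s(s(s(m(s(a), s(s(a)), s(a))))), s(s(a)), e), s(s(m(a, s(s(a)), s(e)))), e)  →  m(s(s(s(m(s(a), s(s(a)), s(a))))), s(s(m(a, s(s(a)), s(e)))), e)   [R2 at 1]
2. m(s(s(s(m(s(a), s(s(a)), s(a))))), s(s(m(a, s(s(a)), s(e)))), e)  →  m(s(s(s(s(a)))), s(s(m(a, s(s(a)), s(e)))), e)   [R2 at 1.1.1.1]
3. m(s(s(s(s(a)))), s(s(m(a, s(s(a)), s(e)))), e)  →  m(s(s(s(s(a)))), s(s(a)), e)   [R2 at 2.1.1]
4. m(s(s(s(s(a)))), s(s(a)), e)  →  s(s(s(s(a))))   [R2 at ε]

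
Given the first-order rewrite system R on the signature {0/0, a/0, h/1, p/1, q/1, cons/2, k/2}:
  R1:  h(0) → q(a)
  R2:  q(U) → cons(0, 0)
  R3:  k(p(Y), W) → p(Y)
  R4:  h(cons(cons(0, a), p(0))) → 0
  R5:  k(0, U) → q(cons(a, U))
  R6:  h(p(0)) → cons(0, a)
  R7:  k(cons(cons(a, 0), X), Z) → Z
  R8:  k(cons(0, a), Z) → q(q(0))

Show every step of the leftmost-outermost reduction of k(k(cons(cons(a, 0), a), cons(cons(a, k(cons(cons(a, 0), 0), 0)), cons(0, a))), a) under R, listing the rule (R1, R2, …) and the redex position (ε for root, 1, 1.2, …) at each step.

a

1. k(k(cons(cons(a, 0), a), cons(cons(a, k(cons(cons(a, 0), 0), 0)), cons(0, a))), a)  →  k(cons(cons(a, k(cons(cons(a, 0), 0), 0)), cons(0, a)), a)   [R7 at 1]
2. k(cons(cons(a, k(cons(cons(a, 0), 0), 0)), cons(0, a)), a)  →  k(cons(cons(a, 0), cons(0, a)), a)   [R7 at 1.1.2]
3. k(cons(cons(a, 0), cons(0, a)), a)  →  a   [R7 at ε]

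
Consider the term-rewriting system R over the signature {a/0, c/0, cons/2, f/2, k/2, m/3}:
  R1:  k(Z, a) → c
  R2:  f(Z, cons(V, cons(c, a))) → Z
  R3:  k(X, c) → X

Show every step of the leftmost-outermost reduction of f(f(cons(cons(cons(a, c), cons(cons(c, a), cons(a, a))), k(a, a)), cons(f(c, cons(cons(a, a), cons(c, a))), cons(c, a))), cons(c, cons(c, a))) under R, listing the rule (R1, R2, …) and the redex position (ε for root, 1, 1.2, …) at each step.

cons(cons(cons(a, c), cons(cons(c, a), cons(a, a))), c)

1. f(f(cons(cons(cons(a, c), cons(cons(c, a), cons(a, a))), k(a, a)), cons(f(c, cons(cons(a, a), cons(c, a))), cons(c, a))), cons(c, cons(c, a)))  →  f(cons(cons(cons(a, c), cons(cons(c, a), cons(a, a))), k(a, a)), cons(f(c, cons(cons(a, a), cons(c, a))), cons(c, a)))   [R2 at ε]
2. f(cons(cons(cons(a, c), cons(cons(c, a), cons(a, a))), k(a, a)), cons(f(c, cons(cons(a, a), cons(c, a))), cons(c, a)))  →  cons(cons(cons(a, c), cons(cons(c, a), cons(a, a))), k(a, a))   [R2 at ε]
3. cons(cons(cons(a, c), cons(cons(c, a), cons(a, a))), k(a, a))  →  cons(cons(cons(a, c), cons(cons(c, a), cons(a, a))), c)   [R1 at 2]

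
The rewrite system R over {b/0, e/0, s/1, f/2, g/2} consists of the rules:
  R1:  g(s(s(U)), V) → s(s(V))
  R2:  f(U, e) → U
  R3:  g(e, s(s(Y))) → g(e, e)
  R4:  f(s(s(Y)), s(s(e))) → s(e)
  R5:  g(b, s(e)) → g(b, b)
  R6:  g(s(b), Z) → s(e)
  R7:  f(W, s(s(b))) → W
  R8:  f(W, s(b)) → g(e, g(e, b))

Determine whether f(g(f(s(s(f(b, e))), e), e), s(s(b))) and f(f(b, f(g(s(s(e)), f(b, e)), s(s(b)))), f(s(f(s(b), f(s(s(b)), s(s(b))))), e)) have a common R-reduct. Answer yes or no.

no — NF(t₁) = s(s(e)), NF(t₂) = b

Reduce t₁ = f(g(f(s(s(f(b, e))), e), e), s(s(b))):
1. f(g(f(s(s(f(b, e))), e), e), s(s(b)))  →  g(f(s(s(f(b, e))), e), e)   [R7 at ε]
2. g(f(s(s(f(b, e))), e), e)  →  g(s(s(f(b, e))), e)   [R2 at 1]
3. g(s(s(f(b, e))), e)  →  s(s(e))   [R1 at ε]

Reduce t₂ = f(f(b, f(g(s(s(e)), f(b, e)), s(s(b)))), f(s(f(s(b), f(s(s(b)), s(s(b))))), e)):
1. f(f(b, f(g(s(s(e)), f(b, e)), s(s(b)))), f(s(f(s(b), f(s(s(b)), s(s(b))))), e))  →  f(f(b, g(s(s(e)), f(b, e))), f(s(f(s(b), f(s(s(b)), s(s(b))))), e))   [R7 at 1.2]
2. f(f(b, g(s(s(e)), f(b, e))), f(s(f(s(b), f(s(s(b)), s(s(b))))), e))  →  f(f(b, s(s(f(b, e)))), f(s(f(s(b), f(s(s(b)), s(s(b))))), e))   [R1 at 1.2]
3. f(f(b, s(s(f(b, e)))), f(s(f(s(b), f(s(s(b)), s(s(b))))), e))  →  f(f(b, s(s(b))), f(s(f(s(b), f(s(s(b)), s(s(b))))), e))   [R2 at 1.2.1.1]
4. f(f(b, s(s(b))), f(s(f(s(b), f(s(s(b)), s(s(b))))), e))  →  f(b, f(s(f(s(b), f(s(s(b)), s(s(b))))), e))   [R7 at 1]
5. f(b, f(s(f(s(b), f(s(s(b)), s(s(b))))), e))  →  f(b, s(f(s(b), f(s(s(b)), s(s(b))))))   [R2 at 2]
6. f(b, s(f(s(b), f(s(s(b)), s(s(b))))))  →  f(b, s(f(s(b), s(s(b)))))   [R7 at 2.1.2]
7. f(b, s(f(s(b), s(s(b)))))  →  f(b, s(s(b)))   [R7 at 2.1]
8. f(b, s(s(b)))  →  b   [R7 at ε]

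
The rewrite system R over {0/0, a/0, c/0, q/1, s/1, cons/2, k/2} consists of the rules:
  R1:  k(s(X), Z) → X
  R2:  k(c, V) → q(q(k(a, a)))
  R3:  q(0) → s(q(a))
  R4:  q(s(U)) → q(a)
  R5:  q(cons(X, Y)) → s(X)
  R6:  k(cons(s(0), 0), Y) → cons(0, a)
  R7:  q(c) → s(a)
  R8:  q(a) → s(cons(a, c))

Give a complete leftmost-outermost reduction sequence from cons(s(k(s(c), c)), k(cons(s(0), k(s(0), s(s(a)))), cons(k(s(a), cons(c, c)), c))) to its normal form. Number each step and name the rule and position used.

1. cons(s(k(s(c), c)), k(cons(s(0), k(s(0), s(s(a)))), cons(k(s(a), cons(c, c)), c)))  →  cons(s(c), k(cons(s(0), k(s(0), s(s(a)))), cons(k(s(a), cons(c, c)), c)))   [R1 at 1.1]
2. cons(s(c), k(cons(s(0), k(s(0), s(s(a)))), cons(k(s(a), cons(c, c)), c)))  →  cons(s(c), k(cons(s(0), 0), cons(k(s(a), cons(c, c)), c)))   [R1 at 2.1.2]
3. cons(s(c), k(cons(s(0), 0), cons(k(s(a), cons(c, c)), c)))  →  cons(s(c), cons(0, a))   [R6 at 2]

cons(s(c), cons(0, a))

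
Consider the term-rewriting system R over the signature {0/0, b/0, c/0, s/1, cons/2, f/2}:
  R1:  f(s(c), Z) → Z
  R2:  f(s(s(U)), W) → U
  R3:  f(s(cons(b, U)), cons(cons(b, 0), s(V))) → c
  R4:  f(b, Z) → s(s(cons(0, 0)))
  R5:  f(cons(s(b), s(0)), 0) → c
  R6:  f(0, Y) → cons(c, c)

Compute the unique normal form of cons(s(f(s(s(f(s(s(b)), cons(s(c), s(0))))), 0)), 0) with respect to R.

1. cons(s(f(s(s(f(s(s(b)), cons(s(c), s(0))))), 0)), 0)  →  cons(s(f(s(s(b)), cons(s(c), s(0)))), 0)   [R2 at 1.1]
2. cons(s(f(s(s(b)), cons(s(c), s(0)))), 0)  →  cons(s(b), 0)   [R2 at 1.1]

cons(s(b), 0)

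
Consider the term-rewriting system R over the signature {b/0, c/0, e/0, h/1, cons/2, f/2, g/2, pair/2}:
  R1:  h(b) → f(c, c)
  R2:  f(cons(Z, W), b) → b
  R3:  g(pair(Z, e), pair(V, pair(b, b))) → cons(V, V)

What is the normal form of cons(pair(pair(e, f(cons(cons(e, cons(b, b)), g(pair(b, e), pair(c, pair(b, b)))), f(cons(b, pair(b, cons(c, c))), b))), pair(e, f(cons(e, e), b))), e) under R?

cons(pair(pair(e, b), pair(e, b)), e)

1. cons(pair(pair(e, f(cons(cons(e, cons(b, b)), g(pair(b, e), pair(c, pair(b, b)))), f(cons(b, pair(b, cons(c, c))), b))), pair(e, f(cons(e, e), b))), e)  →  cons(pair(pair(e, f(cons(cons(e, cons(b, b)), cons(c, c)), f(cons(b, pair(b, cons(c, c))), b))), pair(e, f(cons(e, e), b))), e)   [R3 at 1.1.2.1.2]
2. cons(pair(pair(e, f(cons(cons(e, cons(b, b)), cons(c, c)), f(cons(b, pair(b, cons(c, c))), b))), pair(e, f(cons(e, e), b))), e)  →  cons(pair(pair(e, f(cons(cons(e, cons(b, b)), cons(c, c)), b)), pair(e, f(cons(e, e), b))), e)   [R2 at 1.1.2.2]
3. cons(pair(pair(e, f(cons(cons(e, cons(b, b)), cons(c, c)), b)), pair(e, f(cons(e, e), b))), e)  →  cons(pair(pair(e, b), pair(e, f(cons(e, e), b))), e)   [R2 at 1.1.2]
4. cons(pair(pair(e, b), pair(e, f(cons(e, e), b))), e)  →  cons(pair(pair(e, b), pair(e, b)), e)   [R2 at 1.2.2]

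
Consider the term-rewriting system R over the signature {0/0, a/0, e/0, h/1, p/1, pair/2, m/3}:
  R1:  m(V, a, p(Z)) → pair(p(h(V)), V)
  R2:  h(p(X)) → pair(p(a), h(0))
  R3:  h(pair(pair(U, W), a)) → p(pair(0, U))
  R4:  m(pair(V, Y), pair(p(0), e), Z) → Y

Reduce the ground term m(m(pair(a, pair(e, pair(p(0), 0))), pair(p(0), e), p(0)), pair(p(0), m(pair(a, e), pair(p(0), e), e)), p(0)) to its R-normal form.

1. m(m(pair(a, pair(e, pair(p(0), 0))), pair(p(0), e), p(0)), pair(p(0), m(pair(a, e), pair(p(0), e), e)), p(0))  →  m(pair(e, pair(p(0), 0)), pair(p(0), m(pair(a, e), pair(p(0), e), e)), p(0))   [R4 at 1]
2. m(pair(e, pair(p(0), 0)), pair(p(0), m(pair(a, e), pair(p(0), e), e)), p(0))  →  m(pair(e, pair(p(0), 0)), pair(p(0), e), p(0))   [R4 at 2.2]
3. m(pair(e, pair(p(0), 0)), pair(p(0), e), p(0))  →  pair(p(0), 0)   [R4 at ε]

pair(p(0), 0)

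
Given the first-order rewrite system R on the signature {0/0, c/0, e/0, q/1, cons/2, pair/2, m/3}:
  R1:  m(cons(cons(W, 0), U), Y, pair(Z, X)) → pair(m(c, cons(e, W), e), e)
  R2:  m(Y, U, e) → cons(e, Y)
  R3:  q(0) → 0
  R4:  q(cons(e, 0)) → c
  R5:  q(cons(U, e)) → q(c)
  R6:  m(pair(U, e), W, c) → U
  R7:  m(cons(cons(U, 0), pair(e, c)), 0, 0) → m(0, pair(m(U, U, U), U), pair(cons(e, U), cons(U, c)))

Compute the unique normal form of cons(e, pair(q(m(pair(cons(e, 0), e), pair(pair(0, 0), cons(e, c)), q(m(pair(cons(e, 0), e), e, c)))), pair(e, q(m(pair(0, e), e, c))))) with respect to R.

cons(e, pair(c, pair(e, 0)))

1. cons(e, pair(q(m(pair(cons(e, 0), e), pair(pair(0, 0), cons(e, c)), q(m(pair(cons(e, 0), e), e, c)))), pair(e, q(m(pair(0, e), e, c)))))  →  cons(e, pair(q(m(pair(cons(e, 0), e), pair(pair(0, 0), cons(e, c)), q(cons(e, 0)))), pair(e, q(m(pair(0, e), e, c)))))   [R6 at 2.1.1.3.1]
2. cons(e, pair(q(m(pair(cons(e, 0), e), pair(pair(0, 0), cons(e, c)), q(cons(e, 0)))), pair(e, q(m(pair(0, e), e, c)))))  →  cons(e, pair(q(m(pair(cons(e, 0), e), pair(pair(0, 0), cons(e, c)), c)), pair(e, q(m(pair(0, e), e, c)))))   [R4 at 2.1.1.3]
3. cons(e, pair(q(m(pair(cons(e, 0), e), pair(pair(0, 0), cons(e, c)), c)), pair(e, q(m(pair(0, e), e, c)))))  →  cons(e, pair(q(cons(e, 0)), pair(e, q(m(pair(0, e), e, c)))))   [R6 at 2.1.1]
4. cons(e, pair(q(cons(e, 0)), pair(e, q(m(pair(0, e), e, c)))))  →  cons(e, pair(c, pair(e, q(m(pair(0, e), e, c)))))   [R4 at 2.1]
5. cons(e, pair(c, pair(e, q(m(pair(0, e), e, c)))))  →  cons(e, pair(c, pair(e, q(0))))   [R6 at 2.2.2.1]
6. cons(e, pair(c, pair(e, q(0))))  →  cons(e, pair(c, pair(e, 0)))   [R3 at 2.2.2]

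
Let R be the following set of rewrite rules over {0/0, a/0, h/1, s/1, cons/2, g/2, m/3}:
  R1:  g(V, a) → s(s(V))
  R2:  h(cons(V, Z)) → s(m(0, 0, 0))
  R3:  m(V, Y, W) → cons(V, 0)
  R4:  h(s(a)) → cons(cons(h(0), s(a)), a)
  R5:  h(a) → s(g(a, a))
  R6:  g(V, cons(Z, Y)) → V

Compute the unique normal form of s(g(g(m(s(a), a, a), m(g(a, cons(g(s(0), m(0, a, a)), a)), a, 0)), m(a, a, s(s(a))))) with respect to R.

s(cons(s(a), 0))

1. s(g(g(m(s(a), a, a), m(g(a, cons(g(s(0), m(0, a, a)), a)), a, 0)), m(a, a, s(s(a)))))  →  s(g(g(cons(s(a), 0), m(g(a, cons(g(s(0), m(0, a, a)), a)), a, 0)), m(a, a, s(s(a)))))   [R3 at 1.1.1]
2. s(g(g(cons(s(a), 0), m(g(a, cons(g(s(0), m(0, a, a)), a)), a, 0)), m(a, a, s(s(a)))))  →  s(g(g(cons(s(a), 0), cons(g(a, cons(g(s(0), m(0, a, a)), a)), 0)), m(a, a, s(s(a)))))   [R3 at 1.1.2]
3. s(g(g(cons(s(a), 0), cons(g(a, cons(g(s(0), m(0, a, a)), a)), 0)), m(a, a, s(s(a)))))  →  s(g(cons(s(a), 0), m(a, a, s(s(a)))))   [R6 at 1.1]
4. s(g(cons(s(a), 0), m(a, a, s(s(a)))))  →  s(g(cons(s(a), 0), cons(a, 0)))   [R3 at 1.2]
5. s(g(cons(s(a), 0), cons(a, 0)))  →  s(cons(s(a), 0))   [R6 at 1]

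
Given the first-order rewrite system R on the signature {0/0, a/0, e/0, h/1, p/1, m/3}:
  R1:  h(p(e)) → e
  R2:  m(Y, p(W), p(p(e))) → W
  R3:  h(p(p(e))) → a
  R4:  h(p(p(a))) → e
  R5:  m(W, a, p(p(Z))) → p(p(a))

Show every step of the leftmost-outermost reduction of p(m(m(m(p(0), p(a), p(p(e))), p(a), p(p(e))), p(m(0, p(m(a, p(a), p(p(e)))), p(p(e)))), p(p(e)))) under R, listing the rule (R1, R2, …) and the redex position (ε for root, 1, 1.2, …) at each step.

1. p(m(m(m(p(0), p(a), p(p(e))), p(a), p(p(e))), p(m(0, p(m(a, p(a), p(p(e)))), p(p(e)))), p(p(e))))  →  p(m(0, p(m(a, p(a), p(p(e)))), p(p(e))))   [R2 at 1]
2. p(m(0, p(m(a, p(a), p(p(e)))), p(p(e))))  →  p(m(a, p(a), p(p(e))))   [R2 at 1]
3. p(m(a, p(a), p(p(e))))  →  p(a)   [R2 at 1]

p(a)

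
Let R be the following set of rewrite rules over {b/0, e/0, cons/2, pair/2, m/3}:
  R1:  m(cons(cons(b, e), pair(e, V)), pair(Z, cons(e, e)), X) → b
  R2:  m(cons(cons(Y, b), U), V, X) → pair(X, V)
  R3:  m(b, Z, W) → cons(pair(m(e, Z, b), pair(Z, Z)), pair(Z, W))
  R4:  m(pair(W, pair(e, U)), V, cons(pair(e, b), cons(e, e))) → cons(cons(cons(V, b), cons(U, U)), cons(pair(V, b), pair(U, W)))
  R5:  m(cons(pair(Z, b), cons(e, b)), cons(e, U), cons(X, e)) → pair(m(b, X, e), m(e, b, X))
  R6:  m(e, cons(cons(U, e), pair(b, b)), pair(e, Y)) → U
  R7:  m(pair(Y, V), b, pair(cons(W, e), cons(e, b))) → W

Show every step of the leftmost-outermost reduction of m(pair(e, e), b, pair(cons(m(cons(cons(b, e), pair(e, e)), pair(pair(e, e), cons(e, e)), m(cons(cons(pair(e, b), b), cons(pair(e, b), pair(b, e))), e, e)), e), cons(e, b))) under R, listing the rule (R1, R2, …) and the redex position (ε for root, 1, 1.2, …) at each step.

1. m(pair(e, e), b, pair(cons(m(cons(cons(b, e), pair(e, e)), pair(pair(e, e), cons(e, e)), m(cons(cons(pair(e, b), b), cons(pair(e, b), pair(b, e))), e, e)), e), cons(e, b)))  →  m(cons(cons(b, e), pair(e, e)), pair(pair(e, e), cons(e, e)), m(cons(cons(pair(e, b), b), cons(pair(e, b), pair(b, e))), e, e))   [R7 at ε]
2. m(cons(cons(b, e), pair(e, e)), pair(pair(e, e), cons(e, e)), m(cons(cons(pair(e, b), b), cons(pair(e, b), pair(b, e))), e, e))  →  b   [R1 at ε]

b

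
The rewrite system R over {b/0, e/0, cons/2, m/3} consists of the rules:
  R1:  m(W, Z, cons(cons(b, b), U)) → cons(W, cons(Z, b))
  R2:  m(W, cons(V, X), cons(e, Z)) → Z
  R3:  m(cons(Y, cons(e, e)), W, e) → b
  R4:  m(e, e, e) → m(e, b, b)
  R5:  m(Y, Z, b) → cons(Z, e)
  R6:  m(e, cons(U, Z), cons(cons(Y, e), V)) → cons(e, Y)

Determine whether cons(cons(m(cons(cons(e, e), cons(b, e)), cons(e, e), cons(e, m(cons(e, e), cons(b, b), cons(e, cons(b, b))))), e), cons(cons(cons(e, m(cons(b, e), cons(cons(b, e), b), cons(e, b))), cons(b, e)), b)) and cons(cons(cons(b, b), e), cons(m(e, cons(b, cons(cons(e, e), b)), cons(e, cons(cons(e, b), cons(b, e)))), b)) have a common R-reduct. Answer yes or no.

Reduce t₁ = cons(cons(m(cons(cons(e, e), cons(b, e)), cons(e, e), cons(e, m(cons(e, e), cons(b, b), cons(e, cons(b, b))))), e), cons(cons(cons(e, m(cons(b, e), cons(cons(b, e), b), cons(e, b))), cons(b, e)), b)):
1. cons(cons(m(cons(cons(e, e), cons(b, e)), cons(e, e), cons(e, m(cons(e, e), cons(b, b), cons(e, cons(b, b))))), e), cons(cons(cons(e, m(cons(b, e), cons(cons(b, e), b), cons(e, b))), cons(b, e)), b))  →  cons(cons(m(cons(e, e), cons(b, b), cons(e, cons(b, b))), e), cons(cons(cons(e, m(cons(b, e), cons(cons(b, e), b), cons(e, b))), cons(b, e)), b))   [R2 at 1.1]
2. cons(cons(m(cons(e, e), cons(b, b), cons(e, cons(b, b))), e), cons(cons(cons(e, m(cons(b, e), cons(cons(b, e), b), cons(e, b))), cons(b, e)), b))  →  cons(cons(cons(b, b), e), cons(cons(cons(e, m(cons(b, e), cons(cons(b, e), b), cons(e, b))), cons(b, e)), b))   [R2 at 1.1]
3. cons(cons(cons(b, b), e), cons(cons(cons(e, m(cons(b, e), cons(cons(b, e), b), cons(e, b))), cons(b, e)), b))  →  cons(cons(cons(b, b), e), cons(cons(cons(e, b), cons(b, e)), b))   [R2 at 2.1.1.2]

Reduce t₂ = cons(cons(cons(b, b), e), cons(m(e, cons(b, cons(cons(e, e), b)), cons(e, cons(cons(e, b), cons(b, e)))), b)):
1. cons(cons(cons(b, b), e), cons(m(e, cons(b, cons(cons(e, e), b)), cons(e, cons(cons(e, b), cons(b, e)))), b))  →  cons(cons(cons(b, b), e), cons(cons(cons(e, b), cons(b, e)), b))   [R2 at 2.1]

yes — NF(t₁) = cons(cons(cons(b, b), e), cons(cons(cons(e, b), cons(b, e)), b)), NF(t₂) = cons(cons(cons(b, b), e), cons(cons(cons(e, b), cons(b, e)), b))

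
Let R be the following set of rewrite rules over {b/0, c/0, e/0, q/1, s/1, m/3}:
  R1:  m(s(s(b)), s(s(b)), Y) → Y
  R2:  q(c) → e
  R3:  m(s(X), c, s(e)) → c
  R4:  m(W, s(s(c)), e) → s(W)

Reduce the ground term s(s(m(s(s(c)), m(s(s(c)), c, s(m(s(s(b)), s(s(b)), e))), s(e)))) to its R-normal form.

1. s(s(m(s(s(c)), m(s(s(c)), c, s(m(s(s(b)), s(s(b)), e))), s(e))))  →  s(s(m(s(s(c)), m(s(s(c)), c, s(e)), s(e))))   [R1 at 1.1.2.3.1]
2. s(s(m(s(s(c)), m(s(s(c)), c, s(e)), s(e))))  →  s(s(m(s(s(c)), c, s(e))))   [R3 at 1.1.2]
3. s(s(m(s(s(c)), c, s(e))))  →  s(s(c))   [R3 at 1.1]

s(s(c))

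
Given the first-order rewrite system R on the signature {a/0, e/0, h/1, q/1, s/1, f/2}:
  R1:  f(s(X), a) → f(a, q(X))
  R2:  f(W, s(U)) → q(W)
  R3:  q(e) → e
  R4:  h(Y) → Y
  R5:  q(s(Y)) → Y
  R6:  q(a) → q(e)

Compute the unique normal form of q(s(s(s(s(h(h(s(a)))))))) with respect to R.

s(s(s(s(a))))

1. q(s(s(s(s(h(h(s(a))))))))  →  s(s(s(h(h(s(a))))))   [R5 at ε]
2. s(s(s(h(h(s(a))))))  →  s(s(s(h(s(a)))))   [R4 at 1.1.1]
3. s(s(s(h(s(a)))))  →  s(s(s(s(a))))   [R4 at 1.1.1]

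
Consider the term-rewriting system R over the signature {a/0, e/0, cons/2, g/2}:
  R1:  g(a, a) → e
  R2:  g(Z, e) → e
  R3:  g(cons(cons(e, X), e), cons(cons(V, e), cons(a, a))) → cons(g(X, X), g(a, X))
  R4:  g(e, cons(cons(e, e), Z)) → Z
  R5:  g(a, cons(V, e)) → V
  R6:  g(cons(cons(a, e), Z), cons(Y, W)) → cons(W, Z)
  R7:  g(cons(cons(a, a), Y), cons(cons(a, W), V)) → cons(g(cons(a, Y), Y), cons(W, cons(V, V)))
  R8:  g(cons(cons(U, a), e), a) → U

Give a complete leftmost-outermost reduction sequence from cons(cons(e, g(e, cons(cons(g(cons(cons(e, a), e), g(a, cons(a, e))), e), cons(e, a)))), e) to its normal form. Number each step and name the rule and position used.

1. cons(cons(e, g(e, cons(cons(g(cons(cons(e, a), e), g(a, cons(a, e))), e), cons(e, a)))), e)  →  cons(cons(e, g(e, cons(cons(g(cons(cons(e, a), e), a), e), cons(e, a)))), e)   [R5 at 1.2.2.1.1.2]
2. cons(cons(e, g(e, cons(cons(g(cons(cons(e, a), e), a), e), cons(e, a)))), e)  →  cons(cons(e, g(e, cons(cons(e, e), cons(e, a)))), e)   [R8 at 1.2.2.1.1]
3. cons(cons(e, g(e, cons(cons(e, e), cons(e, a)))), e)  →  cons(cons(e, cons(e, a)), e)   [R4 at 1.2]

cons(cons(e, cons(e, a)), e)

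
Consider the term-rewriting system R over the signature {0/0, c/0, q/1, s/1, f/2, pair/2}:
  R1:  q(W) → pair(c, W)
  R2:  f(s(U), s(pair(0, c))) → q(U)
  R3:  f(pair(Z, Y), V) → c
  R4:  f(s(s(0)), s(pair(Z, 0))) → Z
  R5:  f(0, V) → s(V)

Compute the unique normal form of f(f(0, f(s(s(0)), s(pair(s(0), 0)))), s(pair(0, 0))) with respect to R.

0

1. f(f(0, f(s(s(0)), s(pair(s(0), 0)))), s(pair(0, 0)))  →  f(s(f(s(s(0)), s(pair(s(0), 0)))), s(pair(0, 0)))   [R5 at 1]
2. f(s(f(s(s(0)), s(pair(s(0), 0)))), s(pair(0, 0)))  →  f(s(s(0)), s(pair(0, 0)))   [R4 at 1.1]
3. f(s(s(0)), s(pair(0, 0)))  →  0   [R4 at ε]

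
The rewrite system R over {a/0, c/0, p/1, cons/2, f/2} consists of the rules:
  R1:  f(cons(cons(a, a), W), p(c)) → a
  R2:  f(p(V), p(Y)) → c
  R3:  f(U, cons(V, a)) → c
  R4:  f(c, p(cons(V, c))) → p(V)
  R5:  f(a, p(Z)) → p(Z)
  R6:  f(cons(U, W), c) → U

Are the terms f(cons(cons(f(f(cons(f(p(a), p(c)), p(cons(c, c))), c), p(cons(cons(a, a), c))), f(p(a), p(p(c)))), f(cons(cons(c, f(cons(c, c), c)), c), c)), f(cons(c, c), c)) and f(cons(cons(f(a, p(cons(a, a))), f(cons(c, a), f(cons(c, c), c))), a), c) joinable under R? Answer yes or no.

yes — NF(t₁) = cons(p(cons(a, a)), c), NF(t₂) = cons(p(cons(a, a)), c)

Reduce t₁ = f(cons(cons(f(f(cons(f(p(a), p(c)), p(cons(c, c))), c), p(cons(cons(a, a), c))), f(p(a), p(p(c)))), f(cons(cons(c, f(cons(c, c), c)), c), c)), f(cons(c, c), c)):
1. f(cons(cons(f(f(cons(f(p(a), p(c)), p(cons(c, c))), c), p(cons(cons(a, a), c))), f(p(a), p(p(c)))), f(cons(cons(c, f(cons(c, c), c)), c), c)), f(cons(c, c), c))  →  f(cons(cons(f(f(p(a), p(c)), p(cons(cons(a, a), c))), f(p(a), p(p(c)))), f(cons(cons(c, f(cons(c, c), c)), c), c)), f(cons(c, c), c))   [R6 at 1.1.1.1]
2. f(cons(cons(f(f(p(a), p(c)), p(cons(cons(a, a), c))), f(p(a), p(p(c)))), f(cons(cons(c, f(cons(c, c), c)), c), c)), f(cons(c, c), c))  →  f(cons(cons(f(c, p(cons(cons(a, a), c))), f(p(a), p(p(c)))), f(cons(cons(c, f(cons(c, c), c)), c), c)), f(cons(c, c), c))   [R2 at 1.1.1.1]
3. f(cons(cons(f(c, p(cons(cons(a, a), c))), f(p(a), p(p(c)))), f(cons(cons(c, f(cons(c, c), c)), c), c)), f(cons(c, c), c))  →  f(cons(cons(p(cons(a, a)), f(p(a), p(p(c)))), f(cons(cons(c, f(cons(c, c), c)), c), c)), f(cons(c, c), c))   [R4 at 1.1.1]
4. f(cons(cons(p(cons(a, a)), f(p(a), p(p(c)))), f(cons(cons(c, f(cons(c, c), c)), c), c)), f(cons(c, c), c))  →  f(cons(cons(p(cons(a, a)), c), f(cons(cons(c, f(cons(c, c), c)), c), c)), f(cons(c, c), c))   [R2 at 1.1.2]
5. f(cons(cons(p(cons(a, a)), c), f(cons(cons(c, f(cons(c, c), c)), c), c)), f(cons(c, c), c))  →  f(cons(cons(p(cons(a, a)), c), cons(c, f(cons(c, c), c))), f(cons(c, c), c))   [R6 at 1.2]
6. f(cons(cons(p(cons(a, a)), c), cons(c, f(cons(c, c), c))), f(cons(c, c), c))  →  f(cons(cons(p(cons(a, a)), c), cons(c, c)), f(cons(c, c), c))   [R6 at 1.2.2]
7. f(cons(cons(p(cons(a, a)), c), cons(c, c)), f(cons(c, c), c))  →  f(cons(cons(p(cons(a, a)), c), cons(c, c)), c)   [R6 at 2]
8. f(cons(cons(p(cons(a, a)), c), cons(c, c)), c)  →  cons(p(cons(a, a)), c)   [R6 at ε]

Reduce t₂ = f(cons(cons(f(a, p(cons(a, a))), f(cons(c, a), f(cons(c, c), c))), a), c):
1. f(cons(cons(f(a, p(cons(a, a))), f(cons(c, a), f(cons(c, c), c))), a), c)  →  cons(f(a, p(cons(a, a))), f(cons(c, a), f(cons(c, c), c)))   [R6 at ε]
2. cons(f(a, p(cons(a, a))), f(cons(c, a), f(cons(c, c), c)))  →  cons(p(cons(a, a)), f(cons(c, a), f(cons(c, c), c)))   [R5 at 1]
3. cons(p(cons(a, a)), f(cons(c, a), f(cons(c, c), c)))  →  cons(p(cons(a, a)), f(cons(c, a), c))   [R6 at 2.2]
4. cons(p(cons(a, a)), f(cons(c, a), c))  →  cons(p(cons(a, a)), c)   [R6 at 2]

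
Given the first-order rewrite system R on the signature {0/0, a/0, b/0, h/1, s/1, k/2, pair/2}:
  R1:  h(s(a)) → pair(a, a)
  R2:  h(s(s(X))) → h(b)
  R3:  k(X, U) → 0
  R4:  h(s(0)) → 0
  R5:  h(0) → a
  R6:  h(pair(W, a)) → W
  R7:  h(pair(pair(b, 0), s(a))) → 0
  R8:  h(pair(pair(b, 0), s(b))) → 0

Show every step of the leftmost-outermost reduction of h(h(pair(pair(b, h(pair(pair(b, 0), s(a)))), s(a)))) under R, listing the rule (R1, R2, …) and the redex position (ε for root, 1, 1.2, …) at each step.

a

1. h(h(pair(pair(b, h(pair(pair(b, 0), s(a)))), s(a))))  →  h(h(pair(pair(b, 0), s(a))))   [R7 at 1.1.1.2]
2. h(h(pair(pair(b, 0), s(a))))  →  h(0)   [R7 at 1]
3. h(0)  →  a   [R5 at ε]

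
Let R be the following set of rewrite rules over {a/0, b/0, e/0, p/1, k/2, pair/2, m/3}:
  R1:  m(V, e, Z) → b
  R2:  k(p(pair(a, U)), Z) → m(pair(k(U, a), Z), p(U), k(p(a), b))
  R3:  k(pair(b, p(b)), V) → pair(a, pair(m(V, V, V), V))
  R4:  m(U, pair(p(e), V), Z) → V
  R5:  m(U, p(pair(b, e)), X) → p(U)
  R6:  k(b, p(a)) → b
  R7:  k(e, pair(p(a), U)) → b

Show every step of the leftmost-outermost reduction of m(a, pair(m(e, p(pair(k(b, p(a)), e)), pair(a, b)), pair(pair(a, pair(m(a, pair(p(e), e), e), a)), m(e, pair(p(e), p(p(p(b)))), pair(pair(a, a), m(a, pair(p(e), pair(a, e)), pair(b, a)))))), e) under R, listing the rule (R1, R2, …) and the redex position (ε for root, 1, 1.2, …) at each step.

1. m(a, pair(m(e, p(pair(k(b, p(a)), e)), pair(a, b)), pair(pair(a, pair(m(a, pair(p(e), e), e), a)), m(e, pair(p(e), p(p(p(b)))), pair(pair(a, a), m(a, pair(p(e), pair(a, e)), pair(b, a)))))), e)  →  m(a, pair(m(e, p(pair(b, e)), pair(a, b)), pair(pair(a, pair(m(a, pair(p(e), e), e), a)), m(e, pair(p(e), p(p(p(b)))), pair(pair(a, a), m(a, pair(p(e), pair(a, e)), pair(b, a)))))), e)   [R6 at 2.1.2.1.1]
2. m(a, pair(m(e, p(pair(b, e)), pair(a, b)), pair(pair(a, pair(m(a, pair(p(e), e), e), a)), m(e, pair(p(e), p(p(p(b)))), pair(pair(a, a), m(a, pair(p(e), pair(a, e)), pair(b, a)))))), e)  →  m(a, pair(p(e), pair(pair(a, pair(m(a, pair(p(e), e), e), a)), m(e, pair(p(e), p(p(p(b)))), pair(pair(a, a), m(a, pair(p(e), pair(a, e)), pair(b, a)))))), e)   [R5 at 2.1]
3. m(a, pair(p(e), pair(pair(a, pair(m(a, pair(p(e), e), e), a)), m(e, pair(p(e), p(p(p(b)))), pair(pair(a, a), m(a, pair(p(e), pair(a, e)), pair(b, a)))))), e)  →  pair(pair(a, pair(m(a, pair(p(e), e), e), a)), m(e, pair(p(e), p(p(p(b)))), pair(pair(a, a), m(a, pair(p(e), pair(a, e)), pair(b, a)))))   [R4 at ε]
4. pair(pair(a, pair(m(a, pair(p(e), e), e), a)), m(e, pair(p(e), p(p(p(b)))), pair(pair(a, a), m(a, pair(p(e), pair(a, e)), pair(b, a)))))  →  pair(pair(a, pair(e, a)), m(e, pair(p(e), p(p(p(b)))), pair(pair(a, a), m(a, pair(p(e), pair(a, e)), pair(b, a)))))   [R4 at 1.2.1]
5. pair(pair(a, pair(e, a)), m(e, pair(p(e), p(p(p(b)))), pair(pair(a, a), m(a, pair(p(e), pair(a, e)), pair(b, a)))))  →  pair(pair(a, pair(e, a)), p(p(p(b))))   [R4 at 2]

pair(pair(a, pair(e, a)), p(p(p(b))))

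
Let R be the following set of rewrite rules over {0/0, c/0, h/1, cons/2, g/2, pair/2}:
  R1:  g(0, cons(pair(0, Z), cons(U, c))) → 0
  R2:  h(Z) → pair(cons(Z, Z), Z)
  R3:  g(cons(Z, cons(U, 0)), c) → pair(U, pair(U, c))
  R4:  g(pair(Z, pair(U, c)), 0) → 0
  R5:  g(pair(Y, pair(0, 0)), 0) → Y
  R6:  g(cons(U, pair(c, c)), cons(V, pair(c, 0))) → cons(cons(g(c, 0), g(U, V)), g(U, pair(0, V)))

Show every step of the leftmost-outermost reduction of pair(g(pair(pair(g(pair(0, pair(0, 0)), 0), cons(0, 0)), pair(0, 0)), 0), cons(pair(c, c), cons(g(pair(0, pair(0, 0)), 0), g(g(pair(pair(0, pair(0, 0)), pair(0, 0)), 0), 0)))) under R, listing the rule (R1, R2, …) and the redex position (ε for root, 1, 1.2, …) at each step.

pair(pair(0, cons(0, 0)), cons(pair(c, c), cons(0, 0)))

1. pair(g(pair(pair(g(pair(0, pair(0, 0)), 0), cons(0, 0)), pair(0, 0)), 0), cons(pair(c, c), cons(g(pair(0, pair(0, 0)), 0), g(g(pair(pair(0, pair(0, 0)), pair(0, 0)), 0), 0))))  →  pair(pair(g(pair(0, pair(0, 0)), 0), cons(0, 0)), cons(pair(c, c), cons(g(pair(0, pair(0, 0)), 0), g(g(pair(pair(0, pair(0, 0)), pair(0, 0)), 0), 0))))   [R5 at 1]
2. pair(pair(g(pair(0, pair(0, 0)), 0), cons(0, 0)), cons(pair(c, c), cons(g(pair(0, pair(0, 0)), 0), g(g(pair(pair(0, pair(0, 0)), pair(0, 0)), 0), 0))))  →  pair(pair(0, cons(0, 0)), cons(pair(c, c), cons(g(pair(0, pair(0, 0)), 0), g(g(pair(pair(0, pair(0, 0)), pair(0, 0)), 0), 0))))   [R5 at 1.1]
3. pair(pair(0, cons(0, 0)), cons(pair(c, c), cons(g(pair(0, pair(0, 0)), 0), g(g(pair(pair(0, pair(0, 0)), pair(0, 0)), 0), 0))))  →  pair(pair(0, cons(0, 0)), cons(pair(c, c), cons(0, g(g(pair(pair(0, pair(0, 0)), pair(0, 0)), 0), 0))))   [R5 at 2.2.1]
4. pair(pair(0, cons(0, 0)), cons(pair(c, c), cons(0, g(g(pair(pair(0, pair(0, 0)), pair(0, 0)), 0), 0))))  →  pair(pair(0, cons(0, 0)), cons(pair(c, c), cons(0, g(pair(0, pair(0, 0)), 0))))   [R5 at 2.2.2.1]
5. pair(pair(0, cons(0, 0)), cons(pair(c, c), cons(0, g(pair(0, pair(0, 0)), 0))))  →  pair(pair(0, cons(0, 0)), cons(pair(c, c), cons(0, 0)))   [R5 at 2.2.2]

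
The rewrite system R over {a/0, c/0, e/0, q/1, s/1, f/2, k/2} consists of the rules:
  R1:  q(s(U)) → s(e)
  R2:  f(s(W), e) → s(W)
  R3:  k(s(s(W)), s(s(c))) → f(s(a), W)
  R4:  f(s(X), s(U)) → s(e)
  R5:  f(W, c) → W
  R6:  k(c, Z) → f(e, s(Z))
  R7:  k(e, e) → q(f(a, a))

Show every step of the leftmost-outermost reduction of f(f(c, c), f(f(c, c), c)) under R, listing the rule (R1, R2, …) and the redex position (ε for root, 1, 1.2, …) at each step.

1. f(f(c, c), f(f(c, c), c))  →  f(c, f(f(c, c), c))   [R5 at 1]
2. f(c, f(f(c, c), c))  →  f(c, f(c, c))   [R5 at 2]
3. f(c, f(c, c))  →  f(c, c)   [R5 at 2]
4. f(c, c)  →  c   [R5 at ε]

c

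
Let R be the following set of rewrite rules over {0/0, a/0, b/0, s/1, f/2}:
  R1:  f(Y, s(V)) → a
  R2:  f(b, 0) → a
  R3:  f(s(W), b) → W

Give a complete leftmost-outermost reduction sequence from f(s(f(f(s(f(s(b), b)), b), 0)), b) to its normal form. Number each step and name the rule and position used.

a

1. f(s(f(f(s(f(s(b), b)), b), 0)), b)  →  f(f(s(f(s(b), b)), b), 0)   [R3 at ε]
2. f(f(s(f(s(b), b)), b), 0)  →  f(f(s(b), b), 0)   [R3 at 1]
3. f(f(s(b), b), 0)  →  f(b, 0)   [R3 at 1]
4. f(b, 0)  →  a   [R2 at ε]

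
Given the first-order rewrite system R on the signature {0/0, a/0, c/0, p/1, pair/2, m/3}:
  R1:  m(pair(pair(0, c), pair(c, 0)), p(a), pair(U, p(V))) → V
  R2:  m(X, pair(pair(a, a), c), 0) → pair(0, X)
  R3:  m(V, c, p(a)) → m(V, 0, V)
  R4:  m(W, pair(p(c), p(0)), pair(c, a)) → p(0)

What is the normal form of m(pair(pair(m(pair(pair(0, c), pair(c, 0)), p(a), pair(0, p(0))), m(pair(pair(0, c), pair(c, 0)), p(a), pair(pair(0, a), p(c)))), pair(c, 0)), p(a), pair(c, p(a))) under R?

a

1. m(pair(pair(m(pair(pair(0, c), pair(c, 0)), p(a), pair(0, p(0))), m(pair(pair(0, c), pair(c, 0)), p(a), pair(pair(0, a), p(c)))), pair(c, 0)), p(a), pair(c, p(a)))  →  m(pair(pair(0, m(pair(pair(0, c), pair(c, 0)), p(a), pair(pair(0, a), p(c)))), pair(c, 0)), p(a), pair(c, p(a)))   [R1 at 1.1.1]
2. m(pair(pair(0, m(pair(pair(0, c), pair(c, 0)), p(a), pair(pair(0, a), p(c)))), pair(c, 0)), p(a), pair(c, p(a)))  →  m(pair(pair(0, c), pair(c, 0)), p(a), pair(c, p(a)))   [R1 at 1.1.2]
3. m(pair(pair(0, c), pair(c, 0)), p(a), pair(c, p(a)))  →  a   [R1 at ε]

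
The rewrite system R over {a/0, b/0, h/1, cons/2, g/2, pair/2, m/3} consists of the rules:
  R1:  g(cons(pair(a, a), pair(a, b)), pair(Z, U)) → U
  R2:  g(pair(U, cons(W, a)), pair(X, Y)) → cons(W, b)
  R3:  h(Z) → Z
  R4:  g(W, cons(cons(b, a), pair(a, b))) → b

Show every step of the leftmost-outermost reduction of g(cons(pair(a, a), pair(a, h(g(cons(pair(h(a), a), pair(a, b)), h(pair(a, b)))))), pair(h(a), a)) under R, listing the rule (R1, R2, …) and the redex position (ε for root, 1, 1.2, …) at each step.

1. g(cons(pair(a, a), pair(a, h(g(cons(pair(h(a), a), pair(a, b)), h(pair(a, b)))))), pair(h(a), a))  →  g(cons(pair(a, a), pair(a, g(cons(pair(h(a), a), pair(a, b)), h(pair(a, b))))), pair(h(a), a))   [R3 at 1.2.2]
2. g(cons(pair(a, a), pair(a, g(cons(pair(h(a), a), pair(a, b)), h(pair(a, b))))), pair(h(a), a))  →  g(cons(pair(a, a), pair(a, g(cons(pair(a, a), pair(a, b)), h(pair(a, b))))), pair(h(a), a))   [R3 at 1.2.2.1.1.1]
3. g(cons(pair(a, a), pair(a, g(cons(pair(a, a), pair(a, b)), h(pair(a, b))))), pair(h(a), a))  →  g(cons(pair(a, a), pair(a, g(cons(pair(a, a), pair(a, b)), pair(a, b)))), pair(h(a), a))   [R3 at 1.2.2.2]
4. g(cons(pair(a, a), pair(a, g(cons(pair(a, a), pair(a, b)), pair(a, b)))), pair(h(a), a))  →  g(cons(pair(a, a), pair(a, b)), pair(h(a), a))   [R1 at 1.2.2]
5. g(cons(pair(a, a), pair(a, b)), pair(h(a), a))  →  a   [R1 at ε]

a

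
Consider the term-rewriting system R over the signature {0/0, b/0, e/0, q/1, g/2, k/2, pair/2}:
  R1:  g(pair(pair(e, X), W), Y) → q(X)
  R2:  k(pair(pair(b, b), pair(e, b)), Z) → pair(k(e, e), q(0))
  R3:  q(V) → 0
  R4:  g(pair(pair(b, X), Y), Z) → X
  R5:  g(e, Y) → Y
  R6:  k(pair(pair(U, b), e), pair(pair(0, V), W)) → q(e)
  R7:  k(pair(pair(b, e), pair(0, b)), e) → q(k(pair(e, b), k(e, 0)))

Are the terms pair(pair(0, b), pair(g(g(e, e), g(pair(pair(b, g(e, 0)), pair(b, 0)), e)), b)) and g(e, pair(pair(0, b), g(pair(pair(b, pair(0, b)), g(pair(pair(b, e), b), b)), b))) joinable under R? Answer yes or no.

yes — NF(t₁) = pair(pair(0, b), pair(0, b)), NF(t₂) = pair(pair(0, b), pair(0, b))

Reduce t₁ = pair(pair(0, b), pair(g(g(e, e), g(pair(pair(b, g(e, 0)), pair(b, 0)), e)), b)):
1. pair(pair(0, b), pair(g(g(e, e), g(pair(pair(b, g(e, 0)), pair(b, 0)), e)), b))  →  pair(pair(0, b), pair(g(e, g(pair(pair(b, g(e, 0)), pair(b, 0)), e)), b))   [R5 at 2.1.1]
2. pair(pair(0, b), pair(g(e, g(pair(pair(b, g(e, 0)), pair(b, 0)), e)), b))  →  pair(pair(0, b), pair(g(pair(pair(b, g(e, 0)), pair(b, 0)), e), b))   [R5 at 2.1]
3. pair(pair(0, b), pair(g(pair(pair(b, g(e, 0)), pair(b, 0)), e), b))  →  pair(pair(0, b), pair(g(e, 0), b))   [R4 at 2.1]
4. pair(pair(0, b), pair(g(e, 0), b))  →  pair(pair(0, b), pair(0, b))   [R5 at 2.1]

Reduce t₂ = g(e, pair(pair(0, b), g(pair(pair(b, pair(0, b)), g(pair(pair(b, e), b), b)), b))):
1. g(e, pair(pair(0, b), g(pair(pair(b, pair(0, b)), g(pair(pair(b, e), b), b)), b)))  →  pair(pair(0, b), g(pair(pair(b, pair(0, b)), g(pair(pair(b, e), b), b)), b))   [R5 at ε]
2. pair(pair(0, b), g(pair(pair(b, pair(0, b)), g(pair(pair(b, e), b), b)), b))  →  pair(pair(0, b), pair(0, b))   [R4 at 2]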